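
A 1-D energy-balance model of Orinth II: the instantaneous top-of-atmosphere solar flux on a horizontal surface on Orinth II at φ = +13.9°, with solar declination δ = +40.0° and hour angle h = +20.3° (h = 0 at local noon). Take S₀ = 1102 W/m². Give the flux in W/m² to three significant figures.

939 W/m²

cos θ_z = sin φ sin δ + cos φ cos δ cos h = 0.154416 + 0.697425 = 0.851841.
Flux = S₀ · cos θ_z = 1102 × 0.851841 = 938.7 W/m².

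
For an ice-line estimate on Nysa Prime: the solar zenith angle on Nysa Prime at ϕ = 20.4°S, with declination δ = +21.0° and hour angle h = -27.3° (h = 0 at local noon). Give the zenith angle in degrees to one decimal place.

cos θ_z = sin ϕ sin δ + cos ϕ cos δ cos h = -0.124917 + 0.777565 = 0.652648.
θ_z = arccos(0.652648) = 49.3°.

θ_z = 49.3°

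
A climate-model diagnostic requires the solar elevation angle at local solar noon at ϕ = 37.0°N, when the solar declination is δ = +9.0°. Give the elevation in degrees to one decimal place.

62.0°

At local noon the hour angle is zero, so the zenith angle equals |ϕ − δ| = |+37.0° − (+9.000°)| = 28.000°.
Elevation = 90° − 28.000° = 62.0°.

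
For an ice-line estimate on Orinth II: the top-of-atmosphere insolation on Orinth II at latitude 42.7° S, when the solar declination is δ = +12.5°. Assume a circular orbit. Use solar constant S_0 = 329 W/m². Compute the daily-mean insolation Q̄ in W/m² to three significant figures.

cos h₀ = −tan(-42.7°) tan(+12.500°) = 0.2046, h₀ = 1.3648 rad.
Bracket: h₀ sin ϕ sin δ + cos ϕ cos δ sin h₀ = 1.3648×-0.67816×0.21644 + 0.73491×0.97630×0.97885 = -0.200327 + 0.702318 = 0.501991.
Q̄ = (S_0/π) × [bracket] = (329/π) × 0.501991 = 52.57 W/m².

Q̄ ≈ 52.6 W/m²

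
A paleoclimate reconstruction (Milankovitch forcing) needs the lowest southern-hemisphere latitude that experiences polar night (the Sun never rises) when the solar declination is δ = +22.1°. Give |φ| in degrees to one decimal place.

|φ| = 67.9°

Polar night requires cos H₀ = −tan φ tan δ ≥ 1, i.e. tan φ tan δ ≤ −1.
The boundary is |tan φ| · |tan δ| = 1, so |φ| = 90° − |δ| = 90° − 22.1° = 67.9° in the southern hemisphere.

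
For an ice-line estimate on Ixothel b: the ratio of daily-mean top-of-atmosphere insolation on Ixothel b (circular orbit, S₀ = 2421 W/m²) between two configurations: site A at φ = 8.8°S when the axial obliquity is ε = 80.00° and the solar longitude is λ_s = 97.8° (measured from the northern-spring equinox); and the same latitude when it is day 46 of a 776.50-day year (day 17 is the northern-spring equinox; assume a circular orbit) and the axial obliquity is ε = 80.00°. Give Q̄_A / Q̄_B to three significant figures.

— Configuration A (φ=-8.8°):
Solar declination: sin δ = sin ε · sin λ_s = sin 80.00° × sin 97.8° = 0.97570, so δ = +77.342°.
cos H₀ = −tan(-8.8°) tan(+77.342°) = 0.6893, H₀ = 0.8103 rad.
Bracket: H₀ sin φ sin δ + cos φ cos δ sin H₀ = 0.8103×-0.15299×0.97570 + 0.98823×0.21913×0.72447 = -0.120955 + 0.156885 = 0.035930.
Q̄ = (S₀/π) × [bracket] = (2421/π) × 0.035930 = 27.689 W/m².
— Configuration B (φ=-8.8°):
Solar longitude: λ_s = 360° × (46 − 17)/776.50 = 13.445°.
sin δ = sin 80.00° × sin 13.445° = 0.22898, so δ = +13.237°.
cos H₀ = −tan(-8.8°) tan(+13.237°) = 0.0364, H₀ = 1.5344 rad.
Bracket: H₀ sin φ sin δ + cos φ cos δ sin H₀ = 1.5344×-0.15299×0.22898 + 0.98823×0.97343×0.99934 = -0.053753 + 0.961338 = 0.907585.
Q̄ = (S₀/π) × [bracket] = (2421/π) × 0.907585 = 699.41 W/m².
Ratio Q̄_A / Q̄_B = 27.689 / 699.41 = 0.03959.

Q̄_A / Q̄_B ≈ 0.0396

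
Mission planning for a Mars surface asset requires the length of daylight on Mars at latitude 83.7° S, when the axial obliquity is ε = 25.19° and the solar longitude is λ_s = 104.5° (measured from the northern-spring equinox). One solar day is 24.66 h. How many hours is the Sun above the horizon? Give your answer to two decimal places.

0.00 h

Solar declination: sin δ = sin ε · sin λ_s = sin 25.19° × sin 104.5° = 0.41206, so δ = +24.335°.
cos H₀ = −tan φ · tan δ = 4.0964 ≥ 1, so the Sun never rises (polar night) and H₀ = 0.
Daylight = 2H₀/(2π) × 24.66 h = (0.0000/π) × 24.66 = 0.00 h.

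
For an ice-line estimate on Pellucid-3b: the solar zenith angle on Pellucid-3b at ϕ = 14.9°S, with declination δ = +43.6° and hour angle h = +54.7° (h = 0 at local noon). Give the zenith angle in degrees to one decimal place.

θ_z = 76.9°

cos θ_z = sin ϕ sin δ + cos ϕ cos δ cos h = -0.177324 + 0.404398 = 0.227074.
θ_z = arccos(0.227074) = 76.9°.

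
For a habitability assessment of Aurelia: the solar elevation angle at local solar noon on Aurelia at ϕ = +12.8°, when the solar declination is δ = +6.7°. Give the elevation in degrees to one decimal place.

At local noon the hour angle is zero, so the zenith angle equals |ϕ − δ| = |+12.8° − (+6.700°)| = 6.100°.
Elevation = 90° − 6.100° = 83.9°.

83.9°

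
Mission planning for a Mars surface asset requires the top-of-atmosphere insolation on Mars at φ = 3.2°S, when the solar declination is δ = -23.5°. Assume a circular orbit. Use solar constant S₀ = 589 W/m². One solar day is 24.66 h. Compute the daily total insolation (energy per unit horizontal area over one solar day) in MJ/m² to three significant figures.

cos H₀ = −tan(-3.2°) tan(-23.500°) = -0.0243, H₀ = 1.5951 rad.
Bracket: H₀ sin φ sin δ + cos φ cos δ sin H₀ = 1.5951×-0.05582×-0.39875 + 0.99844×0.91706×0.99970 = 0.035504 + 0.915355 = 0.950859.
Q̄ = (S₀/π) × [bracket] = (589/π) × 0.950859 = 178.27 W/m².
Daily total = Q̄ × 24.66 h × 3600 s/h = 178.27 × 24.66 × 3600 / 10⁶ = 15.83 MJ/m².

15.8 MJ/m²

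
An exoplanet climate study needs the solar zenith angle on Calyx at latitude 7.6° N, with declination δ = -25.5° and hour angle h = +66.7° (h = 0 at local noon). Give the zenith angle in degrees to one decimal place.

θ_z = 72.7°

cos θ_z = sin ϕ sin δ + cos ϕ cos δ cos h = -0.056938 + 0.353877 = 0.296939.
θ_z = arccos(0.296939) = 72.7°.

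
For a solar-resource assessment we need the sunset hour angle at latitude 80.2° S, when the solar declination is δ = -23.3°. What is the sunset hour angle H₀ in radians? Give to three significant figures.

H₀ = 3.14 rad

Sunrise equation: cos H₀ = −tan φ · tan δ = -2.4933 ≤ −1, so the Sun never sets (polar day) and H₀ = π.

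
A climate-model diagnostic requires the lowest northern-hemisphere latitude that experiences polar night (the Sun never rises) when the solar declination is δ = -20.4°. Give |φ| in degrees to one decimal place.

|φ| = 69.6°

Polar night requires cos H₀ = −tan φ tan δ ≥ 1, i.e. tan φ tan δ ≤ −1.
The boundary is |tan φ| · |tan δ| = 1, so |φ| = 90° − |δ| = 90° − 20.4° = 69.6° in the northern hemisphere.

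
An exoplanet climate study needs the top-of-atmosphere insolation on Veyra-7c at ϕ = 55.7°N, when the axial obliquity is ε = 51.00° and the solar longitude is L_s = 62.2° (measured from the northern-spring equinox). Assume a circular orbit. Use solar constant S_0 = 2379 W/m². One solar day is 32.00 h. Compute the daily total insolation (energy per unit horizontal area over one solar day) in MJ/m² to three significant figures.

Solar declination: sin δ = sin ε · sin L_s = sin 51.00° × sin 62.2° = 0.68745, so δ = +43.428°.
cos h₀ = −tan(+55.7°) tan(+43.428°) = -1.3877 ≤ −1 ⇒ polar day, h₀ = π.
Bracket: h₀ sin ϕ sin δ + cos ϕ cos δ sin h₀ = 3.1416×0.82610×0.68745 + 0.56353×0.72623×0.00000 = 1.784122 + 0.000000 = 1.784122.
Q̄ = (S_0/π) × [bracket] = (2379/π) × 1.784122 = 1351.0 W/m².
Daily total = Q̄ × 32.00 h × 3600 s/h = 1351.0 × 32.00 × 3600 / 10⁶ = 155.6 MJ/m².

156 MJ/m²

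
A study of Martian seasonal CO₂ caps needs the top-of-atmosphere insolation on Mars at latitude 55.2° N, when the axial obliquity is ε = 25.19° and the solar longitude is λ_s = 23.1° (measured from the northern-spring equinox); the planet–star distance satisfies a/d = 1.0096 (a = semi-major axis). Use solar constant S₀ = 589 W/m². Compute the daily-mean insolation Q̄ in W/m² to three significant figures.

Q̄ ≈ 152 W/m²

Solar declination: sin δ = sin ε · sin λ_s = sin 25.19° × sin 23.1° = 0.16699, so δ = +9.613°.
cos H₀ = −tan(+55.2°) tan(+9.613°) = -0.2437, H₀ = 1.8170 rad.
Bracket: H₀ sin φ sin δ + cos φ cos δ sin H₀ = 1.8170×0.82115×0.16699 + 0.57071×0.98596×0.96985 = 0.249154 + 0.545732 = 0.794886.
Inverse-square distance factor (a/d)² = 1.0096² = 1.019292.
Q̄ = (S₀/π) × 1.019292 × [bracket] = (589/π) × 1.019292 × 0.794886 = 151.9 W/m².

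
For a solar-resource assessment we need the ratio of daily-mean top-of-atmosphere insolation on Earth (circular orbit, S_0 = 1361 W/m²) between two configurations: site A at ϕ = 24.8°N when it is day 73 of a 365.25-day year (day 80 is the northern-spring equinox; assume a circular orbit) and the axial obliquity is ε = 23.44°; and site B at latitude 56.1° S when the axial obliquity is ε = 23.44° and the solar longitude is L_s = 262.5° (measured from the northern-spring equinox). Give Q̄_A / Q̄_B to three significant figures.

— Configuration A (ϕ=+24.8°):
Solar longitude: L_s = 360° × (73 − 80)/365.25 = -6.899°, i.e. -6.899° + 360° = 353.101°.
sin δ = sin 23.44° × sin 353.101° = -0.04778, so δ = -2.739°.
cos h₀ = −tan(+24.8°) tan(-2.739°) = 0.0221, h₀ = 1.5487 rad.
Bracket: h₀ sin ϕ sin δ + cos ϕ cos δ sin h₀ = 1.5487×0.41945×-0.04778 + 0.90778×0.99886×0.99976 = -0.031038 + 0.906528 = 0.875490.
Q̄ = (S_0/π) × [bracket] = (1361/π) × 0.875490 = 379.28 W/m².
— Configuration B (ϕ=-56.1°):
Solar declination: sin δ = sin ε · sin L_s = sin 23.44° × sin 262.5° = -0.39439, so δ = -23.228°.
cos h₀ = −tan(-56.1°) tan(-23.228°) = -0.6387, h₀ = 2.2636 rad.
Bracket: h₀ sin ϕ sin δ + cos ϕ cos δ sin h₀ = 2.2636×-0.83001×-0.39439 + 0.55775×0.91895×0.76948 = 0.740984 + 0.394393 = 1.135377.
Q̄ = (S_0/π) × [bracket] = (1361/π) × 1.135377 = 491.87 W/m².
Ratio Q̄_A / Q̄_B = 379.28 / 491.87 = 0.7711.

Q̄_A / Q̄_B ≈ 0.771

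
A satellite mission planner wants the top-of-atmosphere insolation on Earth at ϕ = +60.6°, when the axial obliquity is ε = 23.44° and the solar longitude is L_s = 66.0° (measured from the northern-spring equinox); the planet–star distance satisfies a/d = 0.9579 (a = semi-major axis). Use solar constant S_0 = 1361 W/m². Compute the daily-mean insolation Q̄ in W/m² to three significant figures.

Solar declination: sin δ = sin ε · sin L_s = sin 23.44° × sin 66.0° = 0.36340, so δ = +21.309°.
cos h₀ = −tan(+60.6°) tan(+21.309°) = -0.6923, h₀ = 2.3354 rad.
Bracket: h₀ sin ϕ sin δ + cos ϕ cos δ sin h₀ = 2.3354×0.87121×0.36340 + 0.49090×0.93163×0.72165 = 0.739382 + 0.330037 = 1.069419.
Inverse-square distance factor (a/d)² = 0.9579² = 0.917572.
Q̄ = (S_0/π) × 0.917572 × [bracket] = (1361/π) × 0.917572 × 1.069419 = 425.1 W/m².

Q̄ ≈ 425 W/m²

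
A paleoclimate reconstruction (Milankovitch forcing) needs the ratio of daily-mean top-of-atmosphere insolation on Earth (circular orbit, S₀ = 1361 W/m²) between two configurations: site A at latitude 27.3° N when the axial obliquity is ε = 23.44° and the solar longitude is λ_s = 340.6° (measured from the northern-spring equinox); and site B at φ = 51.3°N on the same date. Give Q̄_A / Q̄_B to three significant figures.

Q̄_A / Q̄_B ≈ 1.69

— Configuration A (φ=+27.3°):
Solar declination: sin δ = sin ε · sin λ_s = sin 23.44° × sin 340.6° = -0.13213, so δ = -7.593°.
cos H₀ = −tan(+27.3°) tan(-7.593°) = 0.0688, H₀ = 1.5019 rad.
Bracket: H₀ sin φ sin δ + cos φ cos δ sin H₀ = 1.5019×0.45865×-0.13213 + 0.88862×0.99123×0.99763 = -0.091017 + 0.878739 = 0.787722.
Q̄ = (S₀/π) × [bracket] = (1361/π) × 0.787722 = 341.26 W/m².
— Configuration B (φ=+51.3°):
cos H₀ = −tan(+51.3°) tan(-7.593°) = 0.1664, H₀ = 1.4036 rad.
Bracket: H₀ sin φ sin δ + cos φ cos δ sin H₀ = 1.4036×0.78043×-0.13213 + 0.62524×0.99123×0.98606 = -0.144737 + 0.611117 = 0.466380.
Q̄ = (S₀/π) × [bracket] = (1361/π) × 0.466380 = 202.05 W/m².
Ratio Q̄_A / Q̄_B = 341.26 / 202.05 = 1.689.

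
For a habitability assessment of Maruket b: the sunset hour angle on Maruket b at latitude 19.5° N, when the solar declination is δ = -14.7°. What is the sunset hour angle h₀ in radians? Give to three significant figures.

h₀ = 1.48 rad

cos h₀ = −tan ϕ · tan δ = −tan(+19.5°) × tan(-14.700°) = 0.0929, so h₀ = 1.4778 rad = 84.67°.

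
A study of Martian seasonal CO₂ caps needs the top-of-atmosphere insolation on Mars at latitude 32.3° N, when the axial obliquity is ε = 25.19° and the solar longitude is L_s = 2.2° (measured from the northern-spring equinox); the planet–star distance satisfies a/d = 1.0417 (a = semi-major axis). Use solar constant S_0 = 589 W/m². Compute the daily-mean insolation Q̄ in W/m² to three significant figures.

Q̄ ≈ 175 W/m²

Solar declination: sin δ = sin ε · sin L_s = sin 25.19° × sin 2.2° = 0.01634, so δ = +0.936°.
cos h₀ = −tan(+32.3°) tan(+0.936°) = -0.0103, h₀ = 1.5811 rad.
Bracket: h₀ sin ϕ sin δ + cos ϕ cos δ sin h₀ = 1.5811×0.53435×0.01634 + 0.84526×0.99987×0.99995 = 0.013805 + 0.845108 = 0.858913.
Inverse-square distance factor (a/d)² = 1.0417² = 1.085139.
Q̄ = (S_0/π) × 1.085139 × [bracket] = (589/π) × 1.085139 × 0.858913 = 174.7 W/m².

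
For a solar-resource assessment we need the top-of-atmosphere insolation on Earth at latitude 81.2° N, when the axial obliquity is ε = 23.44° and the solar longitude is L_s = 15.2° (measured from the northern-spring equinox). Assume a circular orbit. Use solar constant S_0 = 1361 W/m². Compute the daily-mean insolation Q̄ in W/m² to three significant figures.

Q̄ ≈ 152 W/m²

Solar declination: sin δ = sin ε · sin L_s = sin 23.44° × sin 15.2° = 0.10430, so δ = +5.987°.
cos h₀ = −tan(+81.2°) tan(+5.987°) = -0.6774, h₀ = 2.3150 rad.
Bracket: h₀ sin ϕ sin δ + cos ϕ cos δ sin h₀ = 2.3150×0.98823×0.10430 + 0.15299×0.99455×0.73561 = 0.238613 + 0.111928 = 0.350541.
Q̄ = (S_0/π) × [bracket] = (1361/π) × 0.350541 = 151.9 W/m².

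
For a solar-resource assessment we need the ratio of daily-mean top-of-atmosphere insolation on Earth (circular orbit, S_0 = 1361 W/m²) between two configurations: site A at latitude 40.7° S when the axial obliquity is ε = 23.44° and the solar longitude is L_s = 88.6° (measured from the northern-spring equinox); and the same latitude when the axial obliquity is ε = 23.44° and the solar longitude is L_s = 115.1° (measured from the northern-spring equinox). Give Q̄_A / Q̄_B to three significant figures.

Q̄_A / Q̄_B ≈ 0.893

— Configuration A (ϕ=-40.7°):
Solar declination: sin δ = sin ε · sin L_s = sin 23.44° × sin 88.6° = 0.39767, so δ = +23.433°.
cos h₀ = −tan(-40.7°) tan(+23.433°) = 0.3728, h₀ = 1.1888 rad.
Bracket: h₀ sin ϕ sin δ + cos ϕ cos δ sin h₀ = 1.1888×-0.65210×0.39767 + 0.75813×0.91753×0.92791 = -0.308280 + 0.645461 = 0.337181.
Q̄ = (S_0/π) × [bracket] = (1361/π) × 0.337181 = 146.07 W/m².
— Configuration B (ϕ=-40.7°):
Solar declination: sin δ = sin ε · sin L_s = sin 23.44° × sin 115.1° = 0.36022, so δ = +21.114°.
cos h₀ = −tan(-40.7°) tan(+21.114°) = 0.3321, h₀ = 1.2322 rad.
Bracket: h₀ sin ϕ sin δ + cos ϕ cos δ sin h₀ = 1.2322×-0.65210×0.36022 + 0.75813×0.93287×0.94323 = -0.289443 + 0.667087 = 0.377644.
Q̄ = (S_0/π) × [bracket] = (1361/π) × 0.377644 = 163.60 W/m².
Ratio Q̄_A / Q̄_B = 146.07 / 163.60 = 0.8928.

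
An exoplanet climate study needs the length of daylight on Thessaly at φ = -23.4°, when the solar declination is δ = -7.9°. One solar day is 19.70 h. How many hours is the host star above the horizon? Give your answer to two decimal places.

10.23 h

cos H₀ = −tan φ · tan δ = −tan(-23.4°) × tan(-7.900°) = -0.0600, so H₀ = 1.6309 rad = 93.44°.
Daylight = 2H₀/(2π) × 19.70 h = (1.6309/π) × 19.70 = 10.23 h.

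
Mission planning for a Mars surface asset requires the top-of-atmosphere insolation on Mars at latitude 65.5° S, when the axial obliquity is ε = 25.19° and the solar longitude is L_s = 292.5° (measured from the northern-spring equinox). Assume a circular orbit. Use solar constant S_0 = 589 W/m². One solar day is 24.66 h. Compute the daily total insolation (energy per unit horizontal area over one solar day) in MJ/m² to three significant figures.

Solar declination: sin δ = sin ε · sin L_s = sin 25.19° × sin 292.5° = -0.39322, so δ = -23.155°.
cos h₀ = −tan(-65.5°) tan(-23.155°) = -0.9384, h₀ = 2.7889 rad.
Bracket: h₀ sin ϕ sin δ + cos ϕ cos δ sin h₀ = 2.7889×-0.90996×-0.39322 + 0.41469×0.91944×0.34542 = 0.997909 + 0.131703 = 1.129612.
Q̄ = (S_0/π) × [bracket] = (589/π) × 1.129612 = 211.78 W/m².
Daily total = Q̄ × 24.66 h × 3600 s/h = 211.78 × 24.66 × 3600 / 10⁶ = 18.80 MJ/m².

18.8 MJ/m²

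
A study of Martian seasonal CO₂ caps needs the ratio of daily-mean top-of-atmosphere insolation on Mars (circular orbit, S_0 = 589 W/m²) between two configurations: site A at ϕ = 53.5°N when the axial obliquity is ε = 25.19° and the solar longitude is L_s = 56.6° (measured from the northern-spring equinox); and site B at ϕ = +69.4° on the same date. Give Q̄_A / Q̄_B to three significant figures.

Q̄_A / Q̄_B ≈ 1.03

— Configuration A (ϕ=+53.5°):
Solar declination: sin δ = sin ε · sin L_s = sin 25.19° × sin 56.6° = 0.35533, so δ = +20.814°.
cos h₀ = −tan(+53.5°) tan(+20.814°) = -0.5137, h₀ = 2.1103 rad.
Bracket: h₀ sin ϕ sin δ + cos ϕ cos δ sin h₀ = 2.1103×0.80386×0.35533 + 0.59482×0.93474×0.85796 = 0.602777 + 0.477028 = 1.079805.
Q̄ = (S_0/π) × [bracket] = (589/π) × 1.079805 = 202.45 W/m².
— Configuration B (ϕ=+69.4°):
cos h₀ = −tan(+69.4°) tan(+20.814°) = -1.0113 ≤ −1 ⇒ polar day, h₀ = π.
Bracket: h₀ sin ϕ sin δ + cos ϕ cos δ sin h₀ = 3.1416×0.93606×0.35533 + 0.35184×0.93474×0.00000 = 1.044928 + 0.000000 = 1.044928.
Q̄ = (S_0/π) × [bracket] = (589/π) × 1.044928 = 195.91 W/m².
Ratio Q̄_A / Q̄_B = 202.45 / 195.91 = 1.033.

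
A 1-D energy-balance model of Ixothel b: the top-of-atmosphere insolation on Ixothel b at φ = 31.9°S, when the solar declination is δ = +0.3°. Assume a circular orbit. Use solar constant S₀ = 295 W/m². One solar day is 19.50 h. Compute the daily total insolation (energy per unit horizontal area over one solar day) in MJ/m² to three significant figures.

cos H₀ = −tan(-31.9°) tan(+0.300°) = 0.0033, H₀ = 1.5675 rad.
Bracket: H₀ sin φ sin δ + cos φ cos δ sin H₀ = 1.5675×-0.52844×0.00524 + 0.84897×0.99999×0.99999 = -0.004340 + 0.848953 = 0.844613.
Q̄ = (S₀/π) × [bracket] = (295/π) × 0.844613 = 79.310 W/m².
Daily total = Q̄ × 19.50 h × 3600 s/h = 79.310 × 19.50 × 3600 / 10⁶ = 5.568 MJ/m².

5.57 MJ/m²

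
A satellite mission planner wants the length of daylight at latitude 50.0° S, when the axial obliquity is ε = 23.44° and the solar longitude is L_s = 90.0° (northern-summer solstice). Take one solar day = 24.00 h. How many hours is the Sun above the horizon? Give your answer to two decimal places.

7.85 h

Solar declination: sin δ = sin ε · sin L_s = sin 23.44° × sin 90.0° = 0.39779, so δ = +23.440°.
cos h₀ = −tan ϕ · tan δ = −tan(-50.0°) × tan(+23.440°) = 0.5167, so h₀ = 1.0278 rad = 58.89°.
Daylight = 2h₀/(2π) × 24.00 h = (1.0278/π) × 24.00 = 7.85 h.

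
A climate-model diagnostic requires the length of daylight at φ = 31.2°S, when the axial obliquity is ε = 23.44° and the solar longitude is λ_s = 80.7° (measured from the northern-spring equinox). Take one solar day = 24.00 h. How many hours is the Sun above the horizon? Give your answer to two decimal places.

Solar declination: sin δ = sin ε · sin λ_s = sin 23.44° × sin 80.7° = 0.39256, so δ = +23.114°.
cos H₀ = −tan φ · tan δ = −tan(-31.2°) × tan(+23.114°) = 0.2585, so H₀ = 1.3093 rad = 75.02°.
Daylight = 2H₀/(2π) × 24.00 h = (1.3093/π) × 24.00 = 10.00 h.

10.00 h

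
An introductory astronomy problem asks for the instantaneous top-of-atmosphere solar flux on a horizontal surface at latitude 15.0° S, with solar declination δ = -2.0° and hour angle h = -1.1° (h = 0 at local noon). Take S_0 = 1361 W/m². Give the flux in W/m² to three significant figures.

1.33e+03 W/m²

cos θ_z = sin ϕ sin δ + cos ϕ cos δ cos h = 0.009033 + 0.965160 = 0.974193.
Flux = S_0 · cos θ_z = 1361 × 0.974193 = 1326 W/m².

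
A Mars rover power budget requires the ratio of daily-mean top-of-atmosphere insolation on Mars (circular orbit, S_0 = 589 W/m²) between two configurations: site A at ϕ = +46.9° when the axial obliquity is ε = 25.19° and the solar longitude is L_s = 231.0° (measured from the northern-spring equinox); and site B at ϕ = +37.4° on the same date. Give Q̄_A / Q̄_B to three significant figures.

Q̄_A / Q̄_B ≈ 0.675

— Configuration A (ϕ=+46.9°):
Solar declination: sin δ = sin ε · sin L_s = sin 25.19° × sin 231.0° = -0.33077, so δ = -19.316°.
cos h₀ = −tan(+46.9°) tan(-19.316°) = 0.3746, h₀ = 1.1869 rad.
Bracket: h₀ sin ϕ sin δ + cos ϕ cos δ sin h₀ = 1.1869×0.73016×-0.33077 + 0.68327×0.94371×0.92721 = -0.286654 + 0.597873 = 0.311219.
Q̄ = (S_0/π) × [bracket] = (589/π) × 0.311219 = 58.349 W/m².
— Configuration B (ϕ=+37.4°):
cos h₀ = −tan(+37.4°) tan(-19.316°) = 0.2680, h₀ = 1.2995 rad.
Bracket: h₀ sin ϕ sin δ + cos ϕ cos δ sin h₀ = 1.2995×0.60738×-0.33077 + 0.79441×0.94371×0.96343 = -0.261074 + 0.722276 = 0.461202.
Q̄ = (S_0/π) × [bracket] = (589/π) × 0.461202 = 86.468 W/m².
Ratio Q̄_A / Q̄_B = 58.349 / 86.468 = 0.6748.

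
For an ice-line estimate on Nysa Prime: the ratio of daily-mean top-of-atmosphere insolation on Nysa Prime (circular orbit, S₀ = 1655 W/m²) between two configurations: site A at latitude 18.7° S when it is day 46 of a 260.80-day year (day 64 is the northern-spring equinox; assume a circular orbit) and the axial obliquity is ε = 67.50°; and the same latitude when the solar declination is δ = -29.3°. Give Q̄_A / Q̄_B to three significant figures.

Q̄_A / Q̄_B ≈ 0.991

— Configuration A (φ=-18.7°):
Solar longitude: λ_s = 360° × (46 − 64)/260.80 = -24.847°, i.e. -24.847° + 360° = 335.153°.
sin δ = sin 67.50° × sin 335.153° = -0.38821, so δ = -22.843°.
cos H₀ = −tan(-18.7°) tan(-22.843°) = -0.1426, H₀ = 1.7139 rad.
Bracket: H₀ sin φ sin δ + cos φ cos δ sin H₀ = 1.7139×-0.32061×-0.38821 + 0.94721×0.92157×0.98978 = 0.213319 + 0.863999 = 1.077318.
Q̄ = (S₀/π) × [bracket] = (1655/π) × 1.077318 = 567.53 W/m².
— Configuration B (φ=-18.7°):
cos H₀ = −tan(-18.7°) tan(-29.300°) = -0.1899, H₀ = 1.7619 rad.
Bracket: H₀ sin φ sin δ + cos φ cos δ sin H₀ = 1.7619×-0.32061×-0.48938 + 0.94721×0.87207×0.98179 = 0.276442 + 0.810991 = 1.087433.
Q̄ = (S₀/π) × [bracket] = (1655/π) × 1.087433 = 572.86 W/m².
Ratio Q̄_A / Q̄_B = 567.53 / 572.86 = 0.9907.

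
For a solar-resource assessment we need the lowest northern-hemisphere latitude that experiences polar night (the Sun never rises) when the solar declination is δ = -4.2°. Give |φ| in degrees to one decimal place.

|φ| = 85.8°

Polar night requires cos H₀ = −tan φ tan δ ≥ 1, i.e. tan φ tan δ ≤ −1.
The boundary is |tan φ| · |tan δ| = 1, so |φ| = 90° − |δ| = 90° − 4.2° = 85.8° in the northern hemisphere.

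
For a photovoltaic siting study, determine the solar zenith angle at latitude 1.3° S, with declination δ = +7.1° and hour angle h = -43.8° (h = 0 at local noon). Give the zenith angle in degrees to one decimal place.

θ_z = 44.5°

cos θ_z = sin φ sin δ + cos φ cos δ cos h = -0.002804 + 0.716041 = 0.713237.
θ_z = arccos(0.713237) = 44.5°.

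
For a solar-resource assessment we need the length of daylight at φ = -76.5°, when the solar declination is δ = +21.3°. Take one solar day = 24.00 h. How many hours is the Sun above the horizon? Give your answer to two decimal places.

0.00 h

cos H₀ = −tan φ · tan δ = 1.6240 ≥ 1, so the Sun never rises (polar night) and H₀ = 0.
Daylight = 2H₀/(2π) × 24.00 h = (0.0000/π) × 24.00 = 0.00 h.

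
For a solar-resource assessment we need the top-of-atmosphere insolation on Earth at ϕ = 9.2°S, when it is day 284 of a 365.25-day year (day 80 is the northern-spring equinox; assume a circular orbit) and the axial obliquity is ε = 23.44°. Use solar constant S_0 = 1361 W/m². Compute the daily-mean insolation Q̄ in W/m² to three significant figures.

Q̄ ≈ 439 W/m²

Solar longitude: L_s = 360° × (284 − 80)/365.25 = 201.068°.
sin δ = sin 23.44° × sin 201.068° = -0.14299, so δ = -8.221°.
cos h₀ = −tan(-9.2°) tan(-8.221°) = -0.0234, h₀ = 1.5942 rad.
Bracket: h₀ sin ϕ sin δ + cos ϕ cos δ sin h₀ = 1.5942×-0.15988×-0.14299 + 0.98714×0.98972×0.99973 = 0.036445 + 0.976728 = 1.013173.
Q̄ = (S_0/π) × [bracket] = (1361/π) × 1.013173 = 438.9 W/m².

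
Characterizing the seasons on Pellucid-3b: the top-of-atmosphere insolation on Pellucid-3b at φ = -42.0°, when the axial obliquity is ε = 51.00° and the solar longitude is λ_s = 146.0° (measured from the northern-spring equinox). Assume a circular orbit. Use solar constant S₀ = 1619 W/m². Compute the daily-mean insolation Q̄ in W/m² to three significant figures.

Q̄ ≈ 143 W/m²

Solar declination: sin δ = sin ε · sin λ_s = sin 51.00° × sin 146.0° = 0.43457, so δ = +25.758°.
cos H₀ = −tan(-42.0°) tan(+25.758°) = 0.4345, H₀ = 1.1214 rad.
Bracket: H₀ sin φ sin δ + cos φ cos δ sin H₀ = 1.1214×-0.66913×0.43457 + 0.74314×0.90064×0.90069 = -0.326085 + 0.602833 = 0.276748.
Q̄ = (S₀/π) × [bracket] = (1619/π) × 0.276748 = 142.6 W/m².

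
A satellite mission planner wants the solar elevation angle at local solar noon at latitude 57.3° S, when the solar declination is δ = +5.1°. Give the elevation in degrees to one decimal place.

27.6°

At local noon the hour angle is zero, so the zenith angle equals |ϕ − δ| = |-57.3° − (+5.100°)| = 62.400°.
Elevation = 90° − 62.400° = 27.6°.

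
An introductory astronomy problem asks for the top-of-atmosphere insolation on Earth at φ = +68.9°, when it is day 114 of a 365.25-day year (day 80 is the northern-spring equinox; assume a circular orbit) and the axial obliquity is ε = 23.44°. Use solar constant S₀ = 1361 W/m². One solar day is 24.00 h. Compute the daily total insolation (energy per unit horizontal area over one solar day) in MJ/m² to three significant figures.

Solar longitude: λ_s = 360° × (114 − 80)/365.25 = 33.511°.
sin δ = sin 23.44° × sin 33.511° = 0.21962, so δ = +12.687°.
cos H₀ = −tan(+68.9°) tan(+12.687°) = -0.5834, H₀ = 2.1937 rad.
Bracket: H₀ sin φ sin δ + cos φ cos δ sin H₀ = 2.1937×0.93295×0.21962 + 0.36000×0.97559×0.81218 = 0.449477 + 0.285248 = 0.734725.
Q̄ = (S₀/π) × [bracket] = (1361/π) × 0.734725 = 318.30 W/m².
Daily total = Q̄ × 24.00 h × 3600 s/h = 318.30 × 24.00 × 3600 / 10⁶ = 27.50 MJ/m².

27.5 MJ/m²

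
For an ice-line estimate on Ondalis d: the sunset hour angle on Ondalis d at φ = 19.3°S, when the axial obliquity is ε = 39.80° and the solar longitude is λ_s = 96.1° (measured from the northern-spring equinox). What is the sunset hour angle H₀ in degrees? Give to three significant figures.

Solar declination: sin δ = sin ε · sin λ_s = sin 39.80° × sin 96.1° = 0.63649, so δ = +39.530°.
cos H₀ = −tan φ · tan δ = −tan(-19.3°) × tan(+39.530°) = 0.2890, so H₀ = 1.2776 rad = 73.20°.

H₀ = 73.2°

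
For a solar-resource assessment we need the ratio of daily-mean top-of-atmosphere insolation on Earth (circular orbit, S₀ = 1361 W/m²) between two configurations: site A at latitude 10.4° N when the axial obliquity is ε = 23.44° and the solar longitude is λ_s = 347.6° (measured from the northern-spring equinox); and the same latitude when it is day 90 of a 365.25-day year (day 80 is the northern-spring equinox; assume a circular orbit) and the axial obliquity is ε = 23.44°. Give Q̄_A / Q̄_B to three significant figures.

— Configuration A (φ=+10.4°):
Solar declination: sin δ = sin ε · sin λ_s = sin 23.44° × sin 347.6° = -0.08542, so δ = -4.900°.
cos H₀ = −tan(+10.4°) tan(-4.900°) = 0.0157, H₀ = 1.5551 rad.
Bracket: H₀ sin φ sin δ + cos φ cos δ sin H₀ = 1.5551×0.18052×-0.08542 + 0.98357×0.99635×0.99988 = -0.023980 + 0.979862 = 0.955882.
Q̄ = (S₀/π) × [bracket] = (1361/π) × 0.955882 = 414.11 W/m².
— Configuration B (φ=+10.4°):
Solar longitude: λ_s = 360° × (90 − 80)/365.25 = 9.856°.
sin δ = sin 23.44° × sin 9.856° = 0.06809, so δ = +3.904°.
cos H₀ = −tan(+10.4°) tan(+3.904°) = -0.0125, H₀ = 1.5833 rad.
Bracket: H₀ sin φ sin δ + cos φ cos δ sin H₀ = 1.5833×0.18052×0.06809 + 0.98357×0.99768×0.99992 = 0.019461 + 0.981210 = 1.000671.
Q̄ = (S₀/π) × [bracket] = (1361/π) × 1.000671 = 433.51 W/m².
Ratio Q̄_A / Q̄_B = 414.11 / 433.51 = 0.9552.

Q̄_A / Q̄_B ≈ 0.955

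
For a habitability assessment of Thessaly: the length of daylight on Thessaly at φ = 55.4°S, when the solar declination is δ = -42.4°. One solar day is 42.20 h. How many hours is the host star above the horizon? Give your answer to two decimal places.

42.20 h

Sunrise equation: cos H₀ = −tan φ · tan δ = -1.3237 ≤ −1, so the host star never sets (polar day) and H₀ = π.
Daylight = 2H₀/(2π) × 42.20 h = (3.1416/π) × 42.20 = 42.20 h.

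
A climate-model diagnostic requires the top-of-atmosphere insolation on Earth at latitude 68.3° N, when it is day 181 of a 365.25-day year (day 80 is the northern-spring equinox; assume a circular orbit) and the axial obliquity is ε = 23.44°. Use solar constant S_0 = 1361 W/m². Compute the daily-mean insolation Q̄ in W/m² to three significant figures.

Q̄ ≈ 496 W/m²

Solar longitude: L_s = 360° × (181 − 80)/365.25 = 99.548°.
sin δ = sin 23.44° × sin 99.548° = 0.39228, so δ = +23.096°.
cos h₀ = −tan(+68.3°) tan(+23.096°) = -1.0716 ≤ −1 ⇒ polar day, h₀ = π.
Bracket: h₀ sin ϕ sin δ + cos ϕ cos δ sin h₀ = 3.1416×0.92913×0.39228 + 0.36975×0.91985×0.00000 = 1.145048 + 0.000000 = 1.145048.
Q̄ = (S_0/π) × [bracket] = (1361/π) × 1.145048 = 496.1 W/m².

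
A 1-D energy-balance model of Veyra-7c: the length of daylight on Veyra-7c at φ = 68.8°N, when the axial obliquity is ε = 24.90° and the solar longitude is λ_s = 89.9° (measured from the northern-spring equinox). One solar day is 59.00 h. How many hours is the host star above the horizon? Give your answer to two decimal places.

59.00 h

Solar declination: sin δ = sin ε · sin λ_s = sin 24.90° × sin 89.9° = 0.42104, so δ = +24.900°.
Sunrise equation: cos H₀ = −tan φ · tan δ = -1.1967 ≤ −1, so the host star never sets (polar day) and H₀ = π.
Daylight = 2H₀/(2π) × 59.00 h = (3.1416/π) × 59.00 = 59.00 h.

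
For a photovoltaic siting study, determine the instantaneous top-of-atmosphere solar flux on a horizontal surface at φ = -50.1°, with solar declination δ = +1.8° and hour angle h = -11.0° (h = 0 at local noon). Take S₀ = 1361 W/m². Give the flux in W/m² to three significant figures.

cos θ_z = sin φ sin δ + cos φ cos δ cos h = -0.024097 + 0.629354 = 0.605257.
Flux = S₀ · cos θ_z = 1361 × 0.605257 = 823.8 W/m².

824 W/m²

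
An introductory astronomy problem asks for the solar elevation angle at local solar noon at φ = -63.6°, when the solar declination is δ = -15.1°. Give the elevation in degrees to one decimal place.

At local noon the hour angle is zero, so the zenith angle equals |φ − δ| = |-63.6° − (-15.100°)| = 48.500°.
Elevation = 90° − 48.500° = 41.5°.

41.5°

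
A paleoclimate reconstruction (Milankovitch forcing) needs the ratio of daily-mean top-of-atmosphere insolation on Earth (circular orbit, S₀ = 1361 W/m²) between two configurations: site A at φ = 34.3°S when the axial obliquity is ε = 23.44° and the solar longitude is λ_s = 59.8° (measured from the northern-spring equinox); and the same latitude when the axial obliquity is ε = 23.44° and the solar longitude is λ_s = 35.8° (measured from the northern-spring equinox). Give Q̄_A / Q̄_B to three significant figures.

Q̄_A / Q̄_B ≈ 0.815

— Configuration A (φ=-34.3°):
Solar declination: sin δ = sin ε · sin λ_s = sin 23.44° × sin 59.8° = 0.34380, so δ = +20.108°.
cos H₀ = −tan(-34.3°) tan(+20.108°) = 0.2497, H₀ = 1.3184 rad.
Bracket: H₀ sin φ sin δ + cos φ cos δ sin H₀ = 1.3184×-0.56353×0.34380 + 0.82610×0.93904×0.96831 = -0.255429 + 0.751158 = 0.495729.
Q̄ = (S₀/π) × [bracket] = (1361/π) × 0.495729 = 214.76 W/m².
— Configuration B (φ=-34.3°):
Solar declination: sin δ = sin ε · sin λ_s = sin 23.44° × sin 35.8° = 0.23269, so δ = +13.455°.
cos H₀ = −tan(-34.3°) tan(+13.455°) = 0.1632, H₀ = 1.4069 rad.
Bracket: H₀ sin φ sin δ + cos φ cos δ sin H₀ = 1.4069×-0.56353×0.23269 + 0.82610×0.97255×0.98659 = -0.184484 + 0.792650 = 0.608166.
Q̄ = (S₀/π) × [bracket] = (1361/π) × 0.608166 = 263.47 W/m².
Ratio Q̄_A / Q̄_B = 214.76 / 263.47 = 0.8151.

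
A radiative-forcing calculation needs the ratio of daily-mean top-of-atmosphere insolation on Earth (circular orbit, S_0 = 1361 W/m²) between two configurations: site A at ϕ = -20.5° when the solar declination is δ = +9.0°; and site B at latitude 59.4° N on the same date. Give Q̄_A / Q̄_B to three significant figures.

Q̄_A / Q̄_B ≈ 1.15

— Configuration A (ϕ=-20.5°):
cos h₀ = −tan(-20.5°) tan(+9.000°) = 0.0592, h₀ = 1.5115 rad.
Bracket: h₀ sin ϕ sin δ + cos ϕ cos δ sin h₀ = 1.5115×-0.35021×0.15643 + 0.93667×0.98769×0.99825 = -0.082805 + 0.923521 = 0.840716.
Q̄ = (S_0/π) × [bracket] = (1361/π) × 0.840716 = 364.21 W/m².
— Configuration B (ϕ=+59.4°):
cos h₀ = −tan(+59.4°) tan(+9.000°) = -0.2678, h₀ = 1.8419 rad.
Bracket: h₀ sin ϕ sin δ + cos ϕ cos δ sin h₀ = 1.8419×0.86074×0.15643 + 0.50904×0.98769×0.96347 = 0.248004 + 0.484407 = 0.732411.
Q̄ = (S_0/π) × [bracket] = (1361/π) × 0.732411 = 317.29 W/m².
Ratio Q̄_A / Q̄_B = 364.21 / 317.29 = 1.148.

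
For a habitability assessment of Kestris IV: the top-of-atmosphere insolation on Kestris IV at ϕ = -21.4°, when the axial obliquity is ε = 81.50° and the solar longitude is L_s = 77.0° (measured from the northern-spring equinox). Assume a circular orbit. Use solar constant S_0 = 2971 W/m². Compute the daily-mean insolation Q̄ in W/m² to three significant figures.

Q̄ ≈ 0.00 W/m²

Solar declination: sin δ = sin ε · sin L_s = sin 81.50° × sin 77.0° = 0.96367, so δ = +74.508°.
cos h₀ = −tan(-21.4°) tan(+74.508°) = 1.4139 ≥ 1 ⇒ polar night, h₀ = 0 and Q̄ = 0.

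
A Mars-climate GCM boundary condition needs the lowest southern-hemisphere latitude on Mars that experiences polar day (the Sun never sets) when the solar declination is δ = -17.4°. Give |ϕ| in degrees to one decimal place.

|ϕ| = 72.6°

Polar day requires cos h₀ = −tan ϕ tan δ ≤ −1, i.e. tan ϕ tan δ ≥ 1.
The boundary is |tan ϕ| · |tan δ| = 1, so |ϕ| = 90° − |δ| = 90° − 17.4° = 72.6° in the southern hemisphere.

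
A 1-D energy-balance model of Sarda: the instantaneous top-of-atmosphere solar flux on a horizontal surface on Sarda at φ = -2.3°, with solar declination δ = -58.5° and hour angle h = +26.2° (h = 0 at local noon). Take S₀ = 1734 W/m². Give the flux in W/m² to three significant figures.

872 W/m²

cos θ_z = sin φ sin δ + cos φ cos δ cos h = 0.034218 + 0.468439 = 0.502657.
Flux = S₀ · cos θ_z = 1734 × 0.502657 = 871.6 W/m².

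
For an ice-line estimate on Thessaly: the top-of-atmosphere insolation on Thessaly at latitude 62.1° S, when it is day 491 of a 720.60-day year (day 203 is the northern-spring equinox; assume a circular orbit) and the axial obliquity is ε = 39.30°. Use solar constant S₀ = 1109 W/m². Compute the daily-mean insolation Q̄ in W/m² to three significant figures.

Q̄ ≈ 17.2 W/m²

Solar longitude: λ_s = 360° × (491 − 203)/720.60 = 143.880°.
sin δ = sin 39.30° × sin 143.880° = 0.37336, so δ = +21.923°.
cos H₀ = −tan(-62.1°) tan(+21.923°) = 0.7601, H₀ = 0.7073 rad.
Bracket: H₀ sin φ sin δ + cos φ cos δ sin H₀ = 0.7073×-0.88377×0.37336 + 0.46793×0.92769×0.64977 = -0.233384 + 0.282061 = 0.048677.
Q̄ = (S₀/π) × [bracket] = (1109/π) × 0.048677 = 17.18 W/m².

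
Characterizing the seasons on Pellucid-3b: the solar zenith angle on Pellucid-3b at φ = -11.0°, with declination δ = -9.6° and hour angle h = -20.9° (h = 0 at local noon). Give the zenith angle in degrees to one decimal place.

cos θ_z = sin φ sin δ + cos φ cos δ cos h = 0.031821 + 0.904198 = 0.936019.
θ_z = arccos(0.936019) = 20.6°.

θ_z = 20.6°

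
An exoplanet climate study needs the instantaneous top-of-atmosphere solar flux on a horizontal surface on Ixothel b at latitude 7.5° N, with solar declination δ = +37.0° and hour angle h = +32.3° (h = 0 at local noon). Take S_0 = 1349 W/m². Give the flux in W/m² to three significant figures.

cos θ_z = sin ϕ sin δ + cos ϕ cos δ cos h = 0.078553 + 0.669281 = 0.747834.
Flux = S_0 · cos θ_z = 1349 × 0.747834 = 1009 W/m².

1.01e+03 W/m²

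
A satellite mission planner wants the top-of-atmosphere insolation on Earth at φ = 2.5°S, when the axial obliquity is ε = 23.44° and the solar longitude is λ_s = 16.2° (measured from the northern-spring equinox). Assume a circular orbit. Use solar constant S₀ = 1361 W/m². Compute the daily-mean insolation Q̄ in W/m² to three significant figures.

Q̄ ≈ 427 W/m²

Solar declination: sin δ = sin ε · sin λ_s = sin 23.44° × sin 16.2° = 0.11098, so δ = +6.372°.
cos H₀ = −tan(-2.5°) tan(+6.372°) = 0.0049, H₀ = 1.5659 rad.
Bracket: H₀ sin φ sin δ + cos φ cos δ sin H₀ = 1.5659×-0.04362×0.11098 + 0.99905×0.99382×0.99999 = -0.007580 + 0.992866 = 0.985286.
Q̄ = (S₀/π) × [bracket] = (1361/π) × 0.985286 = 426.8 W/m².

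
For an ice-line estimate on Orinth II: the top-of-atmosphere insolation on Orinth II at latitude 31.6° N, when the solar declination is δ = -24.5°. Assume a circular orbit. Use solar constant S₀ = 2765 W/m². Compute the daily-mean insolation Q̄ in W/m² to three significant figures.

cos H₀ = −tan(+31.6°) tan(-24.500°) = 0.2804, H₀ = 1.2866 rad.
Bracket: H₀ sin φ sin δ + cos φ cos δ sin H₀ = 1.2866×0.52399×-0.41469 + 0.85173×0.90996×0.95989 = -0.279570 + 0.743953 = 0.464383.
Q̄ = (S₀/π) × [bracket] = (2765/π) × 0.464383 = 408.7 W/m².

Q̄ ≈ 409 W/m²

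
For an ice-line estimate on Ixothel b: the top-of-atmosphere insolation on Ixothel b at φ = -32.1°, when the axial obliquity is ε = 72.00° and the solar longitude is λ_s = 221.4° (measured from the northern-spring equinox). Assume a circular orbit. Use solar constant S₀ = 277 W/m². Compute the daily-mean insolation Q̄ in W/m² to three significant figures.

Solar declination: sin δ = sin ε · sin λ_s = sin 72.00° × sin 221.4° = -0.62894, so δ = -38.972°.
cos H₀ = −tan(-32.1°) tan(-38.972°) = -0.5075, H₀ = 2.1030 rad.
Bracket: H₀ sin φ sin δ + cos φ cos δ sin H₀ = 2.1030×-0.53140×-0.62894 + 0.84712×0.77745×0.86167 = 0.702862 + 0.567490 = 1.270352.
Q̄ = (S₀/π) × [bracket] = (277/π) × 1.270352 = 112.0 W/m².

Q̄ ≈ 112 W/m²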